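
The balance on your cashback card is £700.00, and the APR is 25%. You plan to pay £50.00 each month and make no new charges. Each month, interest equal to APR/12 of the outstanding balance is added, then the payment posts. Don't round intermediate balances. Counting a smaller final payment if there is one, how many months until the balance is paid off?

17 payments

Monthly rate r = 25%/12 = 2.08333% = 0.0208333.
Recurrence: B ← B·(1+r) − £50.00.
Month 1: interest £14.58; balance after payment £664.58.
Month 2: interest £13.85; balance after payment £628.43.
Closed form: n = −ln(1 − rB₀/P)/ln(1+r) = −ln(0.70833)/ln(1.02083) ≈ 16.724, so the balance reaches zero during payment 17.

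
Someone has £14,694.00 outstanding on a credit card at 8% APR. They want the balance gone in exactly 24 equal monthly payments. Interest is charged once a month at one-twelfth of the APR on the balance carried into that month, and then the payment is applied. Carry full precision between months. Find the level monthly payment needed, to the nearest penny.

£664.57

Monthly rate r = 8%/12 = 0.666667% = 0.00666667.
Level-payment amortization: P = B₀·r / (1 − (1+r)^(−n)) = 14694.00·0.00666667 / (1 − 1.00667^(−24)).
Denominator 1 − (1+r)^(−24) = 0.147403624.
P = 97.96 / 0.147403624 ≈ 664.57.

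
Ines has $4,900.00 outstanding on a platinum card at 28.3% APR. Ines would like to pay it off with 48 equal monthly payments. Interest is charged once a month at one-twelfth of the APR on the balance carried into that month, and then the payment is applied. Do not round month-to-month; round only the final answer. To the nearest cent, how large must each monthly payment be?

Monthly rate r = 28.3%/12 = 2.35833% = 0.0235833.
Level-payment amortization: P = B₀·r / (1 − (1+r)^(−n)) = 4900.00·0.0235833 / (1 − 1.02358^(−48)).
Denominator 1 − (1+r)^(−48) = 0.673347398.
P = 115.558 / 0.673347398 ≈ 171.62.

$171.62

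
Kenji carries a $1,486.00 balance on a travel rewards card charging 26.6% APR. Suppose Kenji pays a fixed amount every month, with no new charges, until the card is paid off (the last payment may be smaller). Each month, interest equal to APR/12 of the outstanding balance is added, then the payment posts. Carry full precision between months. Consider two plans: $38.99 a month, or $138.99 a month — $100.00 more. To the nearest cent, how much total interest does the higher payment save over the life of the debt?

Monthly rate r = 26.6%/12 = 2.21667% = 0.0221667.
At $38.99/mo: n = ⌈−ln(1 − rB₀/P)/ln(1+r)⌉ = 85 payments (last $38.29); total interest = total paid − $1,486.00 = $1,827.45.
At $138.99/mo: 13 payments (last $47.21); total interest $229.09.
Interest saved = $1,827.45 − $229.09 = $1,598.36.

$1,598.36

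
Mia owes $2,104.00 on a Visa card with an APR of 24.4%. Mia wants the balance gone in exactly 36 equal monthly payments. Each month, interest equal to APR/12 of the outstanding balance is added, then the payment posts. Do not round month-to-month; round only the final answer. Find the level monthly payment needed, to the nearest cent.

Monthly rate r = 24.4%/12 = 2.03333% = 0.0203333.
Level-payment amortization: P = B₀·r / (1 − (1+r)^(−n)) = 2104.00·0.0203333 / (1 − 1.02033^(−36)).
Denominator 1 − (1+r)^(−36) = 0.515509457.
P = 42.7813 / 0.515509457 ≈ 82.99.

$82.99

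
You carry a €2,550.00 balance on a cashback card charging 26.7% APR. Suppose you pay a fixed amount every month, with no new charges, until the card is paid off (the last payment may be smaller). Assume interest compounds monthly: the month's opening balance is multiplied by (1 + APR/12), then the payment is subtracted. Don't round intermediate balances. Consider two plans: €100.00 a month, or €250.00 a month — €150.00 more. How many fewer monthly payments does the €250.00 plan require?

27 fewer payments

Monthly rate r = 26.7%/12 = 2.225% = 0.02225.
At €100.00/mo: n = ⌈−ln(1 − rB₀/P)/ln(1+r)⌉ = 39 payments (last €7.59); total interest = total paid − €2,550.00 = €1,257.59.
At €250.00/mo: 12 payments (last €174.90); total interest €374.90.
Payments saved = 39 − 12 = 27.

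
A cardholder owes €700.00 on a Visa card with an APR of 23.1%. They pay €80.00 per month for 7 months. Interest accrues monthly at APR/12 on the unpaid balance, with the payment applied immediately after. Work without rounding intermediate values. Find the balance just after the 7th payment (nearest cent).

€206.55

Monthly rate r = 23.1%/12 = 1.925% = 0.01925.
Each month: B ← B·(1+r) − €80.00.
Month 1: interest €13.47; balance after payment €633.48.
Month 2: interest €12.19; balance after payment €565.67.
Month 3: interest €10.89; balance after payment €496.56.
Month 4: interest €9.56; balance after payment €426.12.
Month 5: interest €8.20; balance after payment €354.32.
Month 6: interest €6.82; balance after payment €281.14.
Month 7: interest €5.41; balance after payment €206.55.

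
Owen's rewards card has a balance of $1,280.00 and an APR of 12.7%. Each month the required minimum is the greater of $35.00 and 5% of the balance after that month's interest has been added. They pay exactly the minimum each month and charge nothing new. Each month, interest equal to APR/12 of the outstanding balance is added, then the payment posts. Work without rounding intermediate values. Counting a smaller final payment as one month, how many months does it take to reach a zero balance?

38 months

Monthly rate r = 12.7%/12 = 1.05833% = 0.0105833.
While 5% of the post-interest balance exceeds $35.00, each month B ← (B·(1+r))·(1 − 0.05), i.e. B shrinks by the factor (1+r)·0.95 = 0.96005.
This holds for months 1–16. Entering month 17 the balance is $666.72; 5% of the post-interest balance is now below $35.00, so the flat $35.00 minimum applies from here.
From month 17 a fixed $35.00 at rate r clears $666.72 in 22 more payments. Total: 16 + 22 = 38 months.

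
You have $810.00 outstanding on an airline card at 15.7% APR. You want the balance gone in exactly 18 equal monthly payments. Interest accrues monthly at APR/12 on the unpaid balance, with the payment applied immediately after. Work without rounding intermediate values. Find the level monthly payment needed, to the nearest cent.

$50.80

Monthly rate r = 15.7%/12 = 1.30833% = 0.0130833.
Level-payment amortization: P = B₀·r / (1 − (1+r)^(−n)) = 810.00·0.0130833 / (1 − 1.01308^(−18)).
Denominator 1 − (1+r)^(−18) = 0.208616615.
P = 10.5975 / 0.208616615 ≈ 50.80.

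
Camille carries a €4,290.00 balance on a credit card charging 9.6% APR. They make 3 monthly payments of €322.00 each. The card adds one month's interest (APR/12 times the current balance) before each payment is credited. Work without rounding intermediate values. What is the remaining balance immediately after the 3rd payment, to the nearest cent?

€3,420.04

Monthly rate r = 9.6%/12 = 0.8% = 0.008.
Each month: B ← B·(1+r) − €322.00.
Month 1: interest €34.32; balance after payment €4,002.32.
Month 2: interest €32.02; balance after payment €3,712.34.
Month 3: interest €29.70; balance after payment €3,420.04.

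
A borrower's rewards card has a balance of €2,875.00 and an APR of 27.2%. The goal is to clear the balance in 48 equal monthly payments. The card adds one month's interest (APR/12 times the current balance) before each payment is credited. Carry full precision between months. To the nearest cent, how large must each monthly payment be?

€98.89

Monthly rate r = 27.2%/12 = 2.26667% = 0.0226667.
Level-payment amortization: P = B₀·r / (1 − (1+r)^(−n)) = 2875.00·0.0226667 / (1 − 1.02267^(−48)).
Denominator 1 − (1+r)^(−48) = 0.658993095.
P = 65.1667 / 0.658993095 ≈ 98.89.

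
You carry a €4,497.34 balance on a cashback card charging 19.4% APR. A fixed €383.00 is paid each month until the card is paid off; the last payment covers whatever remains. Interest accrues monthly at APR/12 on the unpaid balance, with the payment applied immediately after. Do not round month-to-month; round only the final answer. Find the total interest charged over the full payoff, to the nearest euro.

Monthly rate r = 19.4%/12 = 1.61667% = 0.0161667.
Payoff takes n = ⌈−ln(1 − rB₀/P)/ln(1+r)⌉ = ⌈13.127⌉ = 14 payments; the last is €48.87.
Total paid = 13·€383.00 + €48.87 = €5,027.87.
Total interest = total paid − principal = €5,027.87 − €4,497.34 = €530.53.

€531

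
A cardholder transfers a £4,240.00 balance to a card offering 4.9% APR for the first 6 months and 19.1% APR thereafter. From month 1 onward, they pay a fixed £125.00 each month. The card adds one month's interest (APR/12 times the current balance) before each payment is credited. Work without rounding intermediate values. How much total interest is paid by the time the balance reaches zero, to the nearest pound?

£1,341

Promo months 1–6 at r₀ = 4.9%/12 = 0.00408333; months 7+ at r₁ = 19.1%/12 = 0.0159167.
After month 6: iterate B ← B·(1+r₀) − £125.00 for 6 months → £3,587.25.
Then at r₁ with £125.00/mo: n₂ = −ln(1 − r₁·B/P)/ln(1+r₁) ≈ 38.64 → 39 more payments.
Total paid = 44·£125.00 + £80.68 = £5,580.68; interest = £5,580.68 − £4,240.00 = £1,340.68.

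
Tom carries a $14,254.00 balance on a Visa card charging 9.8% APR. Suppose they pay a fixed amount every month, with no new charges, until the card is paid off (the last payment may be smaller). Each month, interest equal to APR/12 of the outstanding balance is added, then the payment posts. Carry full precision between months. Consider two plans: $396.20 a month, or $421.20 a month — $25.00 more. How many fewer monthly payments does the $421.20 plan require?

3 fewer payments

Monthly rate r = 9.8%/12 = 0.816667% = 0.00816667.
At $396.20/mo: n = ⌈−ln(1 − rB₀/P)/ln(1+r)⌉ = 43 payments (last $305.44); total interest = total paid − $14,254.00 = $2,691.84.
At $421.20/mo: 40 payments (last $325.03); total interest $2,497.83.
Payments saved = 43 − 40 = 3.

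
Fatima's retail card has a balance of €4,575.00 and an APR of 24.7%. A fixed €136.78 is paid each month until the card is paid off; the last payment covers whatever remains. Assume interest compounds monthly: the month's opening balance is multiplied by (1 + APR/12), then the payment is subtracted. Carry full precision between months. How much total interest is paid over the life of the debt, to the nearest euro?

€3,255

Monthly rate r = 24.7%/12 = 2.05833% = 0.0205833.
Payoff takes n = ⌈−ln(1 − rB₀/P)/ln(1+r)⌉ = ⌈57.241⌉ = 58 payments; the last is €33.27.
Total paid = 57·€136.78 + €33.27 = €7,829.73.
Total interest = total paid − principal = €7,829.73 − €4,575.00 = €3,254.73.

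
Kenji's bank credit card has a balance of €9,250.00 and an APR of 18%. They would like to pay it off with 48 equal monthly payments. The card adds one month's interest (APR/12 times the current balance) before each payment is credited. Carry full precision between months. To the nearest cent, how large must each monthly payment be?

Monthly rate r = 18%/12 = 1.5% = 0.015.
Level-payment amortization: P = B₀·r / (1 − (1+r)^(−n)) = 9250.00·0.015 / (1 − 1.015^(−48)).
Denominator 1 − (1+r)^(−48) = 0.510638305.
P = 138.75 / 0.510638305 ≈ 271.72.

€271.72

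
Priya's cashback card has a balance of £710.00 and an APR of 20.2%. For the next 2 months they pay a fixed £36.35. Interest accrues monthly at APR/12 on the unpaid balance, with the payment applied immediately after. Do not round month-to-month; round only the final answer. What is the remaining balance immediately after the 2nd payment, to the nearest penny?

£660.79

Monthly rate r = 20.2%/12 = 1.68333% = 0.0168333.
Each month: B ← B·(1+r) − £36.35.
Month 1: interest £11.95; balance after payment £685.60.
Month 2: interest £11.54; balance after payment £660.79.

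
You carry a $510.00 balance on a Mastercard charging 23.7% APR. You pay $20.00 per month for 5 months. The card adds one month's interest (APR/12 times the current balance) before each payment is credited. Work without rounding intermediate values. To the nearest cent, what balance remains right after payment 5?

$458.36

Monthly rate r = 23.7%/12 = 1.975% = 0.01975.
Each month: B ← B·(1+r) − $20.00.
Month 1: interest $10.07; balance after payment $500.07.
Month 2: interest $9.88; balance after payment $489.95.
Month 3: interest $9.68; balance after payment $479.63.
Month 4: interest $9.47; balance after payment $469.10.
Month 5: interest $9.26; balance after payment $458.36.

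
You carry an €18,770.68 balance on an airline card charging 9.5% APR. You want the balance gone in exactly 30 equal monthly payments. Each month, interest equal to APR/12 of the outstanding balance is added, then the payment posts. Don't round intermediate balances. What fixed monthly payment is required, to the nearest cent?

€705.39

Monthly rate r = 9.5%/12 = 0.791667% = 0.00791667.
Level-payment amortization: P = B₀·r / (1 − (1+r)^(−n)) = 18770.68·0.00791667 / (1 − 1.00792^(−30)).
Denominator 1 − (1+r)^(−30) = 0.210665291.
P = 148.601 / 0.210665291 ≈ 705.39.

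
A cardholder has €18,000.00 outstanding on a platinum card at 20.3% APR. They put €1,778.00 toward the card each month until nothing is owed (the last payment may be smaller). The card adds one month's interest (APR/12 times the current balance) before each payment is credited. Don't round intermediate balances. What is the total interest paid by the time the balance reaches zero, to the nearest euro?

Monthly rate r = 20.3%/12 = 1.69167% = 0.0169167.
Payoff takes n = ⌈−ln(1 − rB₀/P)/ln(1+r)⌉ = ⌈11.198⌉ = 12 payments; the last is €354.44.
Total paid = 11·€1,778.00 + €354.44 = €19,912.44.
Total interest = total paid − principal = €19,912.44 − €18,000.00 = €1,912.44.

€1,912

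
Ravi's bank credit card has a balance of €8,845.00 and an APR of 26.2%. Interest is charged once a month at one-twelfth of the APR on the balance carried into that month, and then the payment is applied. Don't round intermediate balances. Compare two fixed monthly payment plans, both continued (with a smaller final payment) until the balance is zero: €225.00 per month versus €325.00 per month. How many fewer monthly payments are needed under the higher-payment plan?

49 fewer payments

Monthly rate r = 26.2%/12 = 2.18333% = 0.0218333.
At €225.00/mo: n = ⌈−ln(1 − rB₀/P)/ln(1+r)⌉ = 91 payments (last €106.18); total interest = total paid − €8,845.00 = €11,511.18.
At €325.00/mo: 42 payments (last €246.92); total interest €4,726.92.
Payments saved = 91 − 42 = 49.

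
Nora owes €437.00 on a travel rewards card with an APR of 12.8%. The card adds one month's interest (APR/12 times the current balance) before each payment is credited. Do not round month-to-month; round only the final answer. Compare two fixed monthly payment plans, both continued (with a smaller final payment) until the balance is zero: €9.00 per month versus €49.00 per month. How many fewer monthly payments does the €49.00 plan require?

Monthly rate r = 12.8%/12 = 1.06667% = 0.0106667.
At €9.00/mo: n = ⌈−ln(1 − rB₀/P)/ln(1+r)⌉ = 69 payments (last €6.93); total interest = total paid − €437.00 = €181.93.
At €49.00/mo: 10 payments (last €20.71); total interest €24.71.
Payments saved = 69 − 10 = 59.

59 fewer payments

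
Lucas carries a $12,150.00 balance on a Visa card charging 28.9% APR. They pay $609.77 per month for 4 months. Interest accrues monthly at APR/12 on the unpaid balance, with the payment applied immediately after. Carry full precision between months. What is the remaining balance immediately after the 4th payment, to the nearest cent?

$10,834.80

Monthly rate r = 28.9%/12 = 2.40833% = 0.0240833.
Each month: B ← B·(1+r) − $609.77.
Month 1: interest $292.61; balance after payment $11,832.84.
Month 2: interest $284.97; balance after payment $11,508.05.
Month 3: interest $277.15; balance after payment $11,175.43.
Month 4: interest $269.14; balance after payment $10,834.80.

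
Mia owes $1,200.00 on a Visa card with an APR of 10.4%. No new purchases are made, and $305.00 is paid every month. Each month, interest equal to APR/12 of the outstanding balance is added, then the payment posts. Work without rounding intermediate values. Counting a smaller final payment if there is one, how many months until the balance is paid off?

Monthly rate r = 10.4%/12 = 0.866667% = 0.00866667.
Recurrence: B ← B·(1+r) − $305.00.
Month 1: interest $10.40; balance after payment $905.40.
Month 2: interest $7.85; balance after payment $608.25.
Month 3: interest $5.27; balance after payment $308.52.
Month 4: interest $2.67; balance after payment $6.19.
Month 5: interest $0.05; balance after payment $0.00.

5 payments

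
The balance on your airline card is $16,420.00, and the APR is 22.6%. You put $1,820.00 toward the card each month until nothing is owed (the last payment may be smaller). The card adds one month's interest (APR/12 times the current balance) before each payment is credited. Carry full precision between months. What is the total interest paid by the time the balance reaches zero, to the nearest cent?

Monthly rate r = 22.6%/12 = 1.88333% = 0.0188333.
Payoff takes n = ⌈−ln(1 − rB₀/P)/ln(1+r)⌉ = ⌈9.981⌉ = 10 payments; the last is $1,785.60.
Total paid = 9·$1,820.00 + $1,785.60 = $18,165.60.
Total interest = total paid − principal = $18,165.60 − $16,420.00 = $1,745.60.

$1,745.60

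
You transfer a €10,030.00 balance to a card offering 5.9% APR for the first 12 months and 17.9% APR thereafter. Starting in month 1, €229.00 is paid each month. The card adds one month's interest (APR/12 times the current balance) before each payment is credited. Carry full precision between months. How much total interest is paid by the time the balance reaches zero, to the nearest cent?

Promo months 1–12 at r₀ = 5.9%/12 = 0.00491667; months 13+ at r₁ = 17.9%/12 = 0.0149167.
After month 12: iterate B ← B·(1+r₀) − €229.00 for 12 months → €7,814.50.
Then at r₁ with €229.00/mo: n₂ = −ln(1 − r₁·B/P)/ln(1+r₁) ≈ 48.04 → 49 more payments.
Total paid = 60·€229.00 + €10.05 = €13,750.05; interest = €13,750.05 − €10,030.00 = €3,720.05.

€3,720.05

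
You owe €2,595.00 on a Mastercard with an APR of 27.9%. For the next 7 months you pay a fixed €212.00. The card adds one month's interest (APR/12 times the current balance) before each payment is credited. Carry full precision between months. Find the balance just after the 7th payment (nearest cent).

€1,456.35

Monthly rate r = 27.9%/12 = 2.325% = 0.02325.
Each month: B ← B·(1+r) − €212.00.
Month 1: interest €60.33; balance after payment €2,443.33.
Month 2: interest €56.81; balance after payment €2,288.14.
Month 3: interest €53.20; balance after payment €2,129.34.
Month 4: interest €49.51; balance after payment €1,966.85.
Month 5: interest €45.73; balance after payment €1,800.58.
Month 6: interest €41.86; balance after payment €1,630.44.
Month 7: interest €37.91; balance after payment €1,456.35.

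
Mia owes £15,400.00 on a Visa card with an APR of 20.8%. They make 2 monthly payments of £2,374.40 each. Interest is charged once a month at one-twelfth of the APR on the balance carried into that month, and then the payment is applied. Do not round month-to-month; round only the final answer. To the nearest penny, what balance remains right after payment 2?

Monthly rate r = 20.8%/12 = 1.73333% = 0.0173333.
Each month: B ← B·(1+r) − £2,374.40.
Month 1: interest £266.93; balance after payment £13,292.53.
Month 2: interest £230.40; balance after payment £11,148.54.

£11,148.54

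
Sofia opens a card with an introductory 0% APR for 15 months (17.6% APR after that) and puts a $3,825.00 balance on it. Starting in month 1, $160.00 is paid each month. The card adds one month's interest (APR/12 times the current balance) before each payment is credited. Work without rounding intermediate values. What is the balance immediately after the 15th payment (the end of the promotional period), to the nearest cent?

Promo months 1–15 at r₀ = 0%/12 = 0; months 16+ at r₁ = 17.6%/12 = 0.0146667.
After month 15 (no interest yet): B = $3,825.00 − 15·$160.00 = $1,425.00.

$1,425.00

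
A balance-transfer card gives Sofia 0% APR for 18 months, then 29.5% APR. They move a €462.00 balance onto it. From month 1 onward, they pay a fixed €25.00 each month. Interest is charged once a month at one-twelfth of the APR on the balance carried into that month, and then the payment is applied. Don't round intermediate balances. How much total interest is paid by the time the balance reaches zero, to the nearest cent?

Promo months 1–18 at r₀ = 0%/12 = 0; months 19+ at r₁ = 29.5%/12 = 0.0245833.
After month 18 (no interest yet): B = €462.00 − 18·€25.00 = €12.00.
Then at r₁ with €25.00/mo: n₂ = −ln(1 − r₁·B/P)/ln(1+r₁) ≈ 0.49 → 1 more payments.
Total paid = 18·€25.00 + €12.29 = €462.29; interest = €462.29 − €462.00 = €0.29.

€0.29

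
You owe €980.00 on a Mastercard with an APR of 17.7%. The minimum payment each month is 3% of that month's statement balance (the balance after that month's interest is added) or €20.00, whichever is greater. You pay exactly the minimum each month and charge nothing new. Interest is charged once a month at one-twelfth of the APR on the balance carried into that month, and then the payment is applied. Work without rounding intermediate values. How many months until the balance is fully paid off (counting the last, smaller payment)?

Monthly rate r = 17.7%/12 = 1.475% = 0.01475.
While 3% of the post-interest balance exceeds €20.00, each month B ← (B·(1+r))·(1 − 0.03), i.e. B shrinks by the factor (1+r)·0.97 = 0.98431.
This holds for months 1–26. Entering month 27 the balance is €649.57; 3% of the post-interest balance is now below €20.00, so the flat €20.00 minimum applies from here.
From month 27 a fixed €20.00 at rate r clears €649.57 in 45 more payments. Total: 26 + 45 = 71 months.

71 months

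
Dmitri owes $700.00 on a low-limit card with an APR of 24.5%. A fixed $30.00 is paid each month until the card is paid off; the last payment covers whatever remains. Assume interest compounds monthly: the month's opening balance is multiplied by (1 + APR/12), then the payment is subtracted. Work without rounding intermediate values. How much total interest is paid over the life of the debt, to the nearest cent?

$260.38

Monthly rate r = 24.5%/12 = 2.04167% = 0.0204167.
Payoff takes n = ⌈−ln(1 − rB₀/P)/ln(1+r)⌉ = ⌈32.013⌉ = 33 payments; the last is $0.38.
Total paid = 32·$30.00 + $0.38 = $960.38.
Total interest = total paid − principal = $960.38 − $700.00 = $260.38.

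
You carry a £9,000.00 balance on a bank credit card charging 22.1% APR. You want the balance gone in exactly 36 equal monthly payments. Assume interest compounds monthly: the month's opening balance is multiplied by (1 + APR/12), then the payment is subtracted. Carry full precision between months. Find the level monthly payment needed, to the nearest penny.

Monthly rate r = 22.1%/12 = 1.84167% = 0.0184167.
Level-payment amortization: P = B₀·r / (1 − (1+r)^(−n)) = 9000.00·0.0184167 / (1 − 1.01842^(−36)).
Denominator 1 − (1+r)^(−36) = 0.481579615.
P = 165.75 / 0.481579615 ≈ 344.18.

£344.18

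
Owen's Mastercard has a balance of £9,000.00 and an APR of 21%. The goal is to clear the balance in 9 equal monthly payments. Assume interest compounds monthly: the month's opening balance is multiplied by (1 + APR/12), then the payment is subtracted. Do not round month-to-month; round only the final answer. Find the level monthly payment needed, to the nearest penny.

Monthly rate r = 21%/12 = 1.75% = 0.0175.
Level-payment amortization: P = B₀·r / (1 − (1+r)^(−n)) = 9000.00·0.0175 / (1 − 1.0175^(−9)).
Denominator 1 − (1+r)^(−9) = 0.144558651.
P = 157.5 / 0.144558651 ≈ 1089.52.

£1,089.52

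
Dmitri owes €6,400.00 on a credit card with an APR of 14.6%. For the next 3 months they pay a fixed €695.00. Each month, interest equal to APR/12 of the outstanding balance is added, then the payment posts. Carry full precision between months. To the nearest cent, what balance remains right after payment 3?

Monthly rate r = 14.6%/12 = 1.21667% = 0.0121667.
Each month: B ← B·(1+r) − €695.00.
Month 1: interest €77.87; balance after payment €5,782.87.
Month 2: interest €70.36; balance after payment €5,158.22.
Month 3: interest €62.76; balance after payment €4,525.98.

€4,525.98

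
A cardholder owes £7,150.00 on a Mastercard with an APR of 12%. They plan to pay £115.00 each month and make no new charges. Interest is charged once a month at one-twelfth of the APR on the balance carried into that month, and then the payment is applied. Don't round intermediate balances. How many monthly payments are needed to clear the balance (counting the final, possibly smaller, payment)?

98 payments

Monthly rate r = 12%/12 = 1% = 0.01.
Recurrence: B ← B·(1+r) − £115.00.
Month 1: interest £71.50; balance after payment £7,106.50.
Month 2: interest £71.06; balance after payment £7,062.56.
Closed form: n = −ln(1 − rB₀/P)/ln(1+r) = −ln(0.37826)/ln(1.01) ≈ 97.702, so the balance reaches zero during payment 98.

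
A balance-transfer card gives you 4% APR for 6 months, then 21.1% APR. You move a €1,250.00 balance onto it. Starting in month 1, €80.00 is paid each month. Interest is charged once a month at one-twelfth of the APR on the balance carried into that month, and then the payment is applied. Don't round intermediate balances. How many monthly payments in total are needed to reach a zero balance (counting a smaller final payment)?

Promo months 1–6 at r₀ = 4%/12 = 0.00333333; months 7+ at r₁ = 21.1%/12 = 0.0175833.
After month 6: iterate B ← B·(1+r₀) − €80.00 for 6 months → €791.19.
Then at r₁ with €80.00/mo: n₂ = −ln(1 − r₁·B/P)/ln(1+r₁) ≈ 10.96 → 11 more payments.

17 payments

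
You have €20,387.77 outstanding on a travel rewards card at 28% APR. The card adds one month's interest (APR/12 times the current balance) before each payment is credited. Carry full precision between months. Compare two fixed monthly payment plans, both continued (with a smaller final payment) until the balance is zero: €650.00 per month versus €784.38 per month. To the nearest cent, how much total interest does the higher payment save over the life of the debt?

€5,376.03

Monthly rate r = 28%/12 = 2.33333% = 0.0233333.
At €650.00/mo: n = ⌈−ln(1 − rB₀/P)/ln(1+r)⌉ = 58 payments (last €44.37); total interest = total paid − €20,387.77 = €16,706.60.
At €784.38/mo: 41 payments (last €343.14); total interest €11,330.57.
Interest saved = €16,706.60 − €11,330.57 = €5,376.03.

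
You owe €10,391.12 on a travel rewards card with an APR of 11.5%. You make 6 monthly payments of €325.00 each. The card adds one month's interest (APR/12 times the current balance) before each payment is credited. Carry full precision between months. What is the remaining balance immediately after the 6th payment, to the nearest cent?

Monthly rate r = 11.5%/12 = 0.958333% = 0.00958333.
Each month: B ← B·(1+r) − €325.00.
Month 1: interest €99.58; balance after payment €10,165.70.
Month 2: interest €97.42; balance after payment €9,938.12.
Month 3: interest €95.24; balance after payment €9,708.36.
Month 4: interest €93.04; balance after payment €9,476.40.
Month 5: interest €90.82; balance after payment €9,242.22.
Month 6: interest €88.57; balance after payment €9,005.79.

€9,005.79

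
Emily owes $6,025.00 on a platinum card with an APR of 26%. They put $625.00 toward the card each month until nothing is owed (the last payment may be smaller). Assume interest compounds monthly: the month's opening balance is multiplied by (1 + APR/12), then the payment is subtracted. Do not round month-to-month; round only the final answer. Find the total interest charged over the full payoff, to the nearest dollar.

$807

Monthly rate r = 26%/12 = 2.16667% = 0.0216667.
Payoff takes n = ⌈−ln(1 − rB₀/P)/ln(1+r)⌉ = ⌈10.930⌉ = 11 payments; the last is $581.72.
Total paid = 10·$625.00 + $581.72 = $6,831.72.
Total interest = total paid − principal = $6,831.72 − $6,025.00 = $806.72.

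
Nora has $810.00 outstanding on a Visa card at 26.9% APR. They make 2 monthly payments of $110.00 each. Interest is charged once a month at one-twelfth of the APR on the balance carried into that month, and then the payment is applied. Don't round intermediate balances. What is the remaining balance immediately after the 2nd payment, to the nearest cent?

$624.26

Monthly rate r = 26.9%/12 = 2.24167% = 0.0224167.
Each month: B ← B·(1+r) − $110.00.
Month 1: interest $18.16; balance after payment $718.16.
Month 2: interest $16.10; balance after payment $624.26.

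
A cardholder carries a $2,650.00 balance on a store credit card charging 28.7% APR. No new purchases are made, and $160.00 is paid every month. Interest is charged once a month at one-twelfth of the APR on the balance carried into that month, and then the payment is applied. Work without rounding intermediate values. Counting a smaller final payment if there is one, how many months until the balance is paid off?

22 payments

Monthly rate r = 28.7%/12 = 2.39167% = 0.0239167.
Recurrence: B ← B·(1+r) − $160.00.
Month 1: interest $63.38; balance after payment $2,553.38.
Month 2: interest $61.07; balance after payment $2,454.45.
Closed form: n = −ln(1 − rB₀/P)/ln(1+r) = −ln(0.60388)/ln(1.02392) ≈ 21.340, so the balance reaches zero during payment 22.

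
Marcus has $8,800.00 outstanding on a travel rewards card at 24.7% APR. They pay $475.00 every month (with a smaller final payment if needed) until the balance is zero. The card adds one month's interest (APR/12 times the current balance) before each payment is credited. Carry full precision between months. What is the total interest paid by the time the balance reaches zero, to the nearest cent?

Monthly rate r = 24.7%/12 = 2.05833% = 0.0205833.
Payoff takes n = ⌈−ln(1 − rB₀/P)/ln(1+r)⌉ = ⌈23.568⌉ = 24 payments; the last is $271.12.
Total paid = 23·$475.00 + $271.12 = $11,196.12.
Total interest = total paid − principal = $11,196.12 − $8,800.00 = $2,396.12.

$2,396.12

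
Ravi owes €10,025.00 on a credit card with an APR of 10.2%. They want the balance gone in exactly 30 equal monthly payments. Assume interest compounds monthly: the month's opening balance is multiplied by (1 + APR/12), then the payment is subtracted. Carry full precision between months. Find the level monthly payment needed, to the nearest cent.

Monthly rate r = 10.2%/12 = 0.85% = 0.0085.
Level-payment amortization: P = B₀·r / (1 − (1+r)^(−n)) = 10025.00·0.0085 / (1 − 1.0085^(−30)).
Denominator 1 − (1+r)^(−30) = 0.224247965.
P = 85.2125 / 0.224247965 ≈ 379.99.

€379.99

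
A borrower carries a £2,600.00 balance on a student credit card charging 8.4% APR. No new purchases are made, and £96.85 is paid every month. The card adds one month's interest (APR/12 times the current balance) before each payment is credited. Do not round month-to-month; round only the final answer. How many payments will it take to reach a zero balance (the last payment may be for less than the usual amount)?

Monthly rate r = 8.4%/12 = 0.7% = 0.007.
Recurrence: B ← B·(1+r) − £96.85.
Month 1: interest £18.20; balance after payment £2,521.35.
Month 2: interest £17.65; balance after payment £2,442.15.
Closed form: n = −ln(1 − rB₀/P)/ln(1+r) = −ln(0.81208)/ln(1.007) ≈ 29.840, so the balance reaches zero during payment 30.

30 payments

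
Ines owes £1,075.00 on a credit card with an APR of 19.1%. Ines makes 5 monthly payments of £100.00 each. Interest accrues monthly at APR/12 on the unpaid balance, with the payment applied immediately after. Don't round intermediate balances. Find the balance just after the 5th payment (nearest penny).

£647.15

Monthly rate r = 19.1%/12 = 1.59167% = 0.0159167.
Each month: B ← B·(1+r) − £100.00.
Month 1: interest £17.11; balance after payment £992.11.
Month 2: interest £15.79; balance after payment £907.90.
Month 3: interest £14.45; balance after payment £822.35.
Month 4: interest £13.09; balance after payment £735.44.
Month 5: interest £11.71; balance after payment £647.15.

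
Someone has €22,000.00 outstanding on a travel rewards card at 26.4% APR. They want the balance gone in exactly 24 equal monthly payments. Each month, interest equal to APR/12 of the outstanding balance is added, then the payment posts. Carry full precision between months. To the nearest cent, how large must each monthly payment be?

€1,189.68

Monthly rate r = 26.4%/12 = 2.2% = 0.022.
Level-payment amortization: P = B₀·r / (1 − (1+r)^(−n)) = 22000.00·0.022 / (1 − 1.022^(−24)).
Denominator 1 − (1+r)^(−24) = 0.406830925.
P = 484 / 0.406830925 ≈ 1189.68.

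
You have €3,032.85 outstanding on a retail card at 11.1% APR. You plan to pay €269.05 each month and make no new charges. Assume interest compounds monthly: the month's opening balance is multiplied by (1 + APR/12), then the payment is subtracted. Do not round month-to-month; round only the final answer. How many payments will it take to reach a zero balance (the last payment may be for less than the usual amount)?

12 months

Monthly rate r = 11.1%/12 = 0.925% = 0.00925.
Recurrence: B ← B·(1+r) − €269.05.
Month 1: interest €28.05; balance after payment €2,791.85.
Month 2: interest €25.82; balance after payment €2,548.63.
Closed form: n = −ln(1 − rB₀/P)/ln(1+r) = −ln(0.89573)/ln(1.00925) ≈ 11.959, so the balance reaches zero during payment 12.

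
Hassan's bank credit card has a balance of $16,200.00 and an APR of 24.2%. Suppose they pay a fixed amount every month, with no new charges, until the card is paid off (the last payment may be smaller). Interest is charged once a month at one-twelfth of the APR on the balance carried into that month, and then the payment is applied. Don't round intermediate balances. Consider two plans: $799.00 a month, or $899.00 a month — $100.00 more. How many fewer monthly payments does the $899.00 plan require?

Monthly rate r = 24.2%/12 = 2.01667% = 0.0201667.
At $799.00/mo: n = ⌈−ln(1 − rB₀/P)/ln(1+r)⌉ = 27 payments (last $267.10); total interest = total paid − $16,200.00 = $4,841.10.
At $899.00/mo: 23 payments (last $558.98); total interest $4,136.98.
Payments saved = 27 − 23 = 4.

4 fewer payments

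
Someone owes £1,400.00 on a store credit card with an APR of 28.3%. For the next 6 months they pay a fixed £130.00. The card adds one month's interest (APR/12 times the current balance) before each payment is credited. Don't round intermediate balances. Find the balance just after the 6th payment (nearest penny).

£782.69

Monthly rate r = 28.3%/12 = 2.35833% = 0.0235833.
Each month: B ← B·(1+r) − £130.00.
Month 1: interest £33.02; balance after payment £1,303.02.
Month 2: interest £30.73; balance after payment £1,203.75.
Month 3: interest £28.39; balance after payment £1,102.13.
Month 4: interest £25.99; balance after payment £998.13.
Month 5: interest £23.54; balance after payment £891.67.
Month 6: interest £21.03; balance after payment £782.69.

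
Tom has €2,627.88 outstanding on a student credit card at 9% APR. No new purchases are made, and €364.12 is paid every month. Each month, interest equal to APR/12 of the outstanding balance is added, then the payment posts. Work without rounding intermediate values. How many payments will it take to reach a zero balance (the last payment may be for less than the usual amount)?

Monthly rate r = 9%/12 = 0.75% = 0.0075.
Recurrence: B ← B·(1+r) − €364.12.
Month 1: interest €19.71; balance after payment €2,283.47.
Month 2: interest €17.13; balance after payment €1,936.48.
Closed form: n = −ln(1 − rB₀/P)/ln(1+r) = −ln(0.94587)/ln(1.0075) ≈ 7.448, so the balance reaches zero during payment 8.

8 months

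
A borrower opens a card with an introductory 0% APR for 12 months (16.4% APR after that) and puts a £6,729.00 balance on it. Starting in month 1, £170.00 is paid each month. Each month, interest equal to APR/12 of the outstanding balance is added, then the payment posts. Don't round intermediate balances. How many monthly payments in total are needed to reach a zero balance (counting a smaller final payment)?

47 payments

Promo months 1–12 at r₀ = 0%/12 = 0; months 13+ at r₁ = 16.4%/12 = 0.0136667.
After month 12 (no interest yet): B = £6,729.00 − 12·£170.00 = £4,689.00.
Then at r₁ with £170.00/mo: n₂ = −ln(1 − r₁·B/P)/ln(1+r₁) ≈ 34.86 → 35 more payments.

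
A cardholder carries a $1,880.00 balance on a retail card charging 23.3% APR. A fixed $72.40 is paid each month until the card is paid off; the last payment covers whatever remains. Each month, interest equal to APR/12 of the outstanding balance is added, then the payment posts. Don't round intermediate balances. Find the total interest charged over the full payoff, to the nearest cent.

Monthly rate r = 23.3%/12 = 1.94167% = 0.0194167.
Payoff takes n = ⌈−ln(1 − rB₀/P)/ln(1+r)⌉ = ⌈36.482⌉ = 37 payments; the last is $35.04.
Total paid = 36·$72.40 + $35.04 = $2,641.44.
Total interest = total paid − principal = $2,641.44 − $1,880.00 = $761.44.

$761.44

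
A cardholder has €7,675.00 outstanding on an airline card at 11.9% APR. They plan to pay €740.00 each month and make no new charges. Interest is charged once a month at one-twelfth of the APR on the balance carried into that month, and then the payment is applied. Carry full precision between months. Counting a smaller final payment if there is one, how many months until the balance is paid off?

Monthly rate r = 11.9%/12 = 0.991667% = 0.00991667.
Recurrence: B ← B·(1+r) − €740.00.
Month 1: interest €76.11; balance after payment €7,011.11.
Month 2: interest €69.53; balance after payment €6,340.64.
Closed form: n = −ln(1 − rB₀/P)/ln(1+r) = −ln(0.89715)/ln(1.00992) ≈ 10.999, so the balance reaches zero during payment 11.

11 payments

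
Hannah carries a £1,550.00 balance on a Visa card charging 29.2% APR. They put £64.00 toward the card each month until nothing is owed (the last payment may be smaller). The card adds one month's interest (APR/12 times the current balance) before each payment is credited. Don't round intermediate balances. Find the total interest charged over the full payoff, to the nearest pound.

Monthly rate r = 29.2%/12 = 2.43333% = 0.0243333.
Payoff takes n = ⌈−ln(1 − rB₀/P)/ln(1+r)⌉ = ⌈37.016⌉ = 38 payments; the last is £1.06.
Total paid = 37·£64.00 + £1.06 = £2,369.06.
Total interest = total paid − principal = £2,369.06 − £1,550.00 = £819.06.

£819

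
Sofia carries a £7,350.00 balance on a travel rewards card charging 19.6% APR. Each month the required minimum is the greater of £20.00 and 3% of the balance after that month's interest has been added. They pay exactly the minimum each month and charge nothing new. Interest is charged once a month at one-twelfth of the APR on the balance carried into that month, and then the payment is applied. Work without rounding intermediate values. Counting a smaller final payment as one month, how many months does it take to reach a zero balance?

217 months

Monthly rate r = 19.6%/12 = 1.63333% = 0.0163333.
While 3% of the post-interest balance exceeds £20.00, each month B ← (B·(1+r))·(1 − 0.03), i.e. B shrinks by the factor (1+r)·0.97 = 0.98584.
This holds for months 1–170. Entering month 171 the balance is £651.07; 3% of the post-interest balance is now below £20.00, so the flat £20.00 minimum applies from here.
From month 171 a fixed £20.00 at rate r clears £651.07 in 47 more payments. Total: 170 + 47 = 217 months.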